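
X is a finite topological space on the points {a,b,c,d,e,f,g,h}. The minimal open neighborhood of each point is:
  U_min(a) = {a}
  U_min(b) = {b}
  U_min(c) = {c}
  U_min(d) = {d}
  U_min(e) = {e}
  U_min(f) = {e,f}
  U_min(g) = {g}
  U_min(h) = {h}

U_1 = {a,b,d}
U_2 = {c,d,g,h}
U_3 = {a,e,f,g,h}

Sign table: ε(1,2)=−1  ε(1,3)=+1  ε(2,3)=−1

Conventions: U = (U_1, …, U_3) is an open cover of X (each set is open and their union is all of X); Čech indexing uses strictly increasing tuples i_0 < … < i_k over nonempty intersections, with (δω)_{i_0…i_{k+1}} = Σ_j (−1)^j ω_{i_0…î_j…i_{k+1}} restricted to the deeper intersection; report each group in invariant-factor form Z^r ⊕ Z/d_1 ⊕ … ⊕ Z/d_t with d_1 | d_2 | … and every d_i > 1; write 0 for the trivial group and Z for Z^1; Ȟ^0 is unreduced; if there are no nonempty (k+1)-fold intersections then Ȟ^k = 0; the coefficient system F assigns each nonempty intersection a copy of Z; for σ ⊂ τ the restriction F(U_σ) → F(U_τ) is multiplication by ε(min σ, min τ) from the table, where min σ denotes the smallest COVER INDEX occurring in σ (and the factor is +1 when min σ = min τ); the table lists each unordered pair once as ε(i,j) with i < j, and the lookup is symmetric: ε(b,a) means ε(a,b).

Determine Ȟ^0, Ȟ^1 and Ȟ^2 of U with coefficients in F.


Ȟ^0 ≅ Z; Ȟ^1 ≅ Z; Ȟ^2 ≅ 0

nonempty overlaps:
  U12={d} U13={a} U23={g,h}
C dims 3,3; δ0: rk 2, SNF 1^2
degree 0: 3−2−0 = 1 → Ȟ^0 ≅ Z
degree 1: 3−0−2 = 1 → Ȟ^1 ≅ Z
degree 2: 0−0−0 = 0 → Ȟ^2 ≅ 0


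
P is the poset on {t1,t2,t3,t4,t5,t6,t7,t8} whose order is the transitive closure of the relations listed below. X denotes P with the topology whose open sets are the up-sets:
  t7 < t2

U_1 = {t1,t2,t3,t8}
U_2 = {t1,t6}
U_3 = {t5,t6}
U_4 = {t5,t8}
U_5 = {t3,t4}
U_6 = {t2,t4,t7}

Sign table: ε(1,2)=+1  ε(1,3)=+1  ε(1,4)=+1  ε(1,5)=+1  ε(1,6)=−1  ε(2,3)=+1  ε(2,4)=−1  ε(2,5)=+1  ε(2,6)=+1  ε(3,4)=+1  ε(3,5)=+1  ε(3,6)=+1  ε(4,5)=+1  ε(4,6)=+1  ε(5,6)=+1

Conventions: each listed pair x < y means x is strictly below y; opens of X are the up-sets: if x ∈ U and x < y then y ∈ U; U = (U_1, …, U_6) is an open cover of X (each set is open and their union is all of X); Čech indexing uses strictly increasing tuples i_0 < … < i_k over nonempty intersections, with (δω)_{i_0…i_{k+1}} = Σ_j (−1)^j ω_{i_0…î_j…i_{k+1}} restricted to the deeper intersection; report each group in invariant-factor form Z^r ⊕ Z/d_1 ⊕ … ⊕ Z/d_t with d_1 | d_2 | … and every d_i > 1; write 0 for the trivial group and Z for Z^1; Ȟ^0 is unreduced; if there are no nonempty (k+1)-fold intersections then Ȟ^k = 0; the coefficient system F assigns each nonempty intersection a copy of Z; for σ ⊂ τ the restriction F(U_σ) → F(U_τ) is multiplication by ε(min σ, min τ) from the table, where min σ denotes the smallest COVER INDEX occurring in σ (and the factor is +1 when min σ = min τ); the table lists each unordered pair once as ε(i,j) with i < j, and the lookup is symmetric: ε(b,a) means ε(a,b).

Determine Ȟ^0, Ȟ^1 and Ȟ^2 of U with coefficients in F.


Ȟ^0 = 0, Ȟ^1 = Z ⊕ Z/2, Ȟ^2 = 0

nerve of the cover:
  U12={t1} U14={t8} U15={t3} U16={t2} U23={t6} U34={t5} U56={t4}
C dims 6,7; δ0: rk 6, SNF 1^5·2
Ȟ^0 = (6 − 6) − 0 = 0, so Ȟ^0 ≅ 0
Ȟ^1 = (7 − 0) − 6 = 1 plus torsion [2], so Ȟ^1 ≅ Z ⊕ Z/2
Ȟ^2 = (0 − 0) − 0 = 0, so Ȟ^2 ≅ 0


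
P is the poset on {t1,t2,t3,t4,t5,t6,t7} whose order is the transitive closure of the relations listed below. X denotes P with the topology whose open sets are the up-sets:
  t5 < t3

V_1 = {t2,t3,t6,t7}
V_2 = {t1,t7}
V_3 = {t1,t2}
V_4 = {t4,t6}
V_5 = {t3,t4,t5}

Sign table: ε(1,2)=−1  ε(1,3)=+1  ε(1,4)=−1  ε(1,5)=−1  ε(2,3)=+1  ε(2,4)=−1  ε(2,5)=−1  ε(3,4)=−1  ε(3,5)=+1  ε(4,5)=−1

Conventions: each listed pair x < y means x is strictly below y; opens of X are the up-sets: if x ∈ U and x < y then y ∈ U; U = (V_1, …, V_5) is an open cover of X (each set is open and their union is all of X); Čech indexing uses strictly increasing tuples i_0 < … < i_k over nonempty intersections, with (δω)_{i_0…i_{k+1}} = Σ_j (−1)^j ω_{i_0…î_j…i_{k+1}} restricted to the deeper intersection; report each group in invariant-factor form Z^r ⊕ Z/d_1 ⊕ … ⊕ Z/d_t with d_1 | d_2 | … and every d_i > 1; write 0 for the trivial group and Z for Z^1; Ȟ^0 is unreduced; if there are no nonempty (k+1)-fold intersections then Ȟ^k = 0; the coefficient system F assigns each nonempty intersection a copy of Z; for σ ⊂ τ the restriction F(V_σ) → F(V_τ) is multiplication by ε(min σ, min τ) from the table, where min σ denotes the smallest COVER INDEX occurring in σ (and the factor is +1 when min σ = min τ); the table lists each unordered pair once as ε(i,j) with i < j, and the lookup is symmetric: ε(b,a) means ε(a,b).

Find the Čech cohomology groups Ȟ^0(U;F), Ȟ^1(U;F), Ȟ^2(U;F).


Ȟ^0(U;F) ≅ 0, Ȟ^1(U;F) ≅ Z ⊕ Z/2, Ȟ^2(U;F) ≅ 0

nerve simplices:
  V12={t7} V13={t2} V14={t6} V15={t3} V23={t1} V45={t4}
C dims 5,6; δ0: rk 5, SNF 1^4·2
degree 0: 5−5−0 = 0 → Ȟ^0 ≅ 0
degree 1: 6−0−5 = 1 plus torsion [2] → Ȟ^1 ≅ Z ⊕ Z/2
degree 2: 0−0−0 = 0 → Ȟ^2 ≅ 0


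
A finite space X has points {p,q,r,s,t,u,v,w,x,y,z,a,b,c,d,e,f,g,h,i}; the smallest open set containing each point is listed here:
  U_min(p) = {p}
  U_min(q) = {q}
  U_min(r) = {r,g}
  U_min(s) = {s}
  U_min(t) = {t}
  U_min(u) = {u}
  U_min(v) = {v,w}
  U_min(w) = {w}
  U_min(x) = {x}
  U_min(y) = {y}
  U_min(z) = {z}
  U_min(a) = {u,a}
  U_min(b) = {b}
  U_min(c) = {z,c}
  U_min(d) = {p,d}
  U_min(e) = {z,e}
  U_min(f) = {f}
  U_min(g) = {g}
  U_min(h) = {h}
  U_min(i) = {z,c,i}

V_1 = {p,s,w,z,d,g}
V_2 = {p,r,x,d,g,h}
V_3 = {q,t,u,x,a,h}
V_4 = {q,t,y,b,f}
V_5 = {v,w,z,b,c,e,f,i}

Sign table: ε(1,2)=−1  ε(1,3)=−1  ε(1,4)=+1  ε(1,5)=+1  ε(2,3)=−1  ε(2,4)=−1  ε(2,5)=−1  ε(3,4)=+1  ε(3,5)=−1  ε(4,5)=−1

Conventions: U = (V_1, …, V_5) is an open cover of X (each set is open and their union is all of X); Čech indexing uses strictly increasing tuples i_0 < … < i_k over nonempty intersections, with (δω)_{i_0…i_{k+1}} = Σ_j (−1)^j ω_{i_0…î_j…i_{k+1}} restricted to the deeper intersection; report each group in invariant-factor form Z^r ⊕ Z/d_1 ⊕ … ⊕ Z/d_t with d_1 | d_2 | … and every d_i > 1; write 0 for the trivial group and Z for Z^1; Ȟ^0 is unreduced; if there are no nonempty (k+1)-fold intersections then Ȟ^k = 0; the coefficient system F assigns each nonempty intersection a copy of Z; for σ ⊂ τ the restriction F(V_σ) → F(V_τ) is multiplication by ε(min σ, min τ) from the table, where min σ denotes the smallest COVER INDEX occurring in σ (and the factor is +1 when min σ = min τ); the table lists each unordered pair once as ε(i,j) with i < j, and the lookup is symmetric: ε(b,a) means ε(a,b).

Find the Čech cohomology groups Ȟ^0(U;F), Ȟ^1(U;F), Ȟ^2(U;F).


Ȟ^0(U;F) ≅ 0, Ȟ^1(U;F) ≅ Z/2, Ȟ^2(U;F) ≅ 0

nerve simplices:
  V12={p,d,g} V15={w,z} V23={x,h} V34={q,t} V45={b,f}
C dims 5,5; δ0: rk 5, SNF 1^4·2
degree 0: 5−5−0 = 0 → Ȟ^0 ≅ 0
degree 1: 5−0−5 = 0 plus torsion [2] → Ȟ^1 ≅ Z/2
degree 2: 0−0−0 = 0 → Ȟ^2 ≅ 0


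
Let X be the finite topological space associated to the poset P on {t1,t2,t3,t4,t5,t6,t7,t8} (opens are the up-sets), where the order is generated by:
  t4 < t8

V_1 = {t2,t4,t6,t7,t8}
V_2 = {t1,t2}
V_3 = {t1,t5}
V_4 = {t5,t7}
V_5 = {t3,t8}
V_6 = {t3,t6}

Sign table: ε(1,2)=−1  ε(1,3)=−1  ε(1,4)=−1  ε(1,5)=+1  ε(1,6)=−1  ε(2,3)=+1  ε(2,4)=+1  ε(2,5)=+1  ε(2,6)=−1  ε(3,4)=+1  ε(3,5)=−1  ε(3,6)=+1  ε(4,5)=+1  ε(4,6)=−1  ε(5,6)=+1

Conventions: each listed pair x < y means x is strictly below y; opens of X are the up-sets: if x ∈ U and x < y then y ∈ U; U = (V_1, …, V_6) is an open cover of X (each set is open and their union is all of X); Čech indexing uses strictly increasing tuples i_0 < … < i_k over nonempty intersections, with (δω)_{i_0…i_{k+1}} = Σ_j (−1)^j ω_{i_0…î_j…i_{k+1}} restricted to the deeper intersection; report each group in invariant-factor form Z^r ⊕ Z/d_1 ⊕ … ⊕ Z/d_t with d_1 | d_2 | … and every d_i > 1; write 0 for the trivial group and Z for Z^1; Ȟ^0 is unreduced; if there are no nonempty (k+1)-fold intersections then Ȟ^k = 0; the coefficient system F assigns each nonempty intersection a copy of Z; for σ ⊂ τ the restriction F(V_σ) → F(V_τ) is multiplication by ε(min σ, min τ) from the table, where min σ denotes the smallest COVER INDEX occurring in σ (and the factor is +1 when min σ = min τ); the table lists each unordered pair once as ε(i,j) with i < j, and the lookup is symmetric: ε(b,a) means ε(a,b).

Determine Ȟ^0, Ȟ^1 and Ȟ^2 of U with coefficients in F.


cover nerve:
  V12={t2} V14={t7} V15={t8} V16={t6} V23={t1} V34={t5} V56={t3}
C dims 6,7; δ0: rk 6, SNF 1^5·2
Ȟ^0: (6−6)−0=0 ⇒ 0
Ȟ^1: (7−0)−6=1 plus torsion [2] ⇒ Z ⊕ Z/2
Ȟ^2: (0−0)−0=0 ⇒ 0

Ȟ^0(U;F) ≅ 0, Ȟ^1(U;F) ≅ Z ⊕ Z/2, Ȟ^2(U;F) ≅ 0


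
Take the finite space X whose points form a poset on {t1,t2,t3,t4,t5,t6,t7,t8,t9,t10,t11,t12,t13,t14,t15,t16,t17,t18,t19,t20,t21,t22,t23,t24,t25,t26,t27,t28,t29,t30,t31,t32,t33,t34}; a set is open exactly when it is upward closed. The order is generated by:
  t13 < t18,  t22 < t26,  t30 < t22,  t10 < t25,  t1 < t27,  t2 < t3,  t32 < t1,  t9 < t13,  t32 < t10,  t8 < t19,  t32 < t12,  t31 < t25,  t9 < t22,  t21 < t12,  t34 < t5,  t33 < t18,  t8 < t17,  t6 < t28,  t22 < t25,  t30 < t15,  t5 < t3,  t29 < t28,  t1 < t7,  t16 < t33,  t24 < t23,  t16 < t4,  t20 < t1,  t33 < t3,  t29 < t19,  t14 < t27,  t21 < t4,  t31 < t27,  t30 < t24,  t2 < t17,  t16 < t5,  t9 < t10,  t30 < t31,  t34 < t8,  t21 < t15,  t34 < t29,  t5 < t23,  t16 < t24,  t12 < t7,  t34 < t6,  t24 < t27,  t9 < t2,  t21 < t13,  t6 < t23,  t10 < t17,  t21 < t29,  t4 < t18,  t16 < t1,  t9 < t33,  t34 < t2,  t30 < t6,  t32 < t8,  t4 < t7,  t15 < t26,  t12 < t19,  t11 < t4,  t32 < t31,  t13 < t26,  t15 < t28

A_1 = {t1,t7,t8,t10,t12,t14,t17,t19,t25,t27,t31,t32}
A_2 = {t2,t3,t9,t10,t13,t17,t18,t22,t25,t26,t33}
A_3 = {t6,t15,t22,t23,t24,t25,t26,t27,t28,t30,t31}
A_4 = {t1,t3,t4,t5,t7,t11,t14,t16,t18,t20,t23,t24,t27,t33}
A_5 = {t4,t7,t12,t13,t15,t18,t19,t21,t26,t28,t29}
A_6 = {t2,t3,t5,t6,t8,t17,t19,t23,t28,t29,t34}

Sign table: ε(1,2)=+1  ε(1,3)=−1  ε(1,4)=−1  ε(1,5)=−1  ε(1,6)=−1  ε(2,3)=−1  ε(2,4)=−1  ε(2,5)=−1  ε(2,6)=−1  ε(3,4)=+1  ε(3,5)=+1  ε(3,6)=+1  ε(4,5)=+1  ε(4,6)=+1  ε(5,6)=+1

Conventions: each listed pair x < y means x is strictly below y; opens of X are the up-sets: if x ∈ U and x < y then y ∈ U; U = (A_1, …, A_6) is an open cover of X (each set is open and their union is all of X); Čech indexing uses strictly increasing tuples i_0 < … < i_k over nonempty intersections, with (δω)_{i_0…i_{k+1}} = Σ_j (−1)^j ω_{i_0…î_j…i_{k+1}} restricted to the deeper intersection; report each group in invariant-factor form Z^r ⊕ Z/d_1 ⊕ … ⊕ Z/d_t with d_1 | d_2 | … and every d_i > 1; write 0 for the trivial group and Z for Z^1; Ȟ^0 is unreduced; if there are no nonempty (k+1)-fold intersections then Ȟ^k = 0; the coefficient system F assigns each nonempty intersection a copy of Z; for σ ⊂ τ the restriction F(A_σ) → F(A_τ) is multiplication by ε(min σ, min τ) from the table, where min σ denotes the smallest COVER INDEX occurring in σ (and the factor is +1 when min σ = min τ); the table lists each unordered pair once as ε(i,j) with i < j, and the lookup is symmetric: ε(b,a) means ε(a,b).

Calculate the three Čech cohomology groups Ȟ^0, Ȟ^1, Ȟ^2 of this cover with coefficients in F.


Ȟ^0 ≅ Z, Ȟ^1 ≅ 0, Ȟ^2 ≅ Z/2

nerve simplices:
  A12={t10,t17,t25} A13={t25,t27,t31} A14={t1,t7,t14,t27} A15={t7,t12,t19} A16={t8,t17,t19} A23={t22,t25,t26} A24={t3,t18,t33} A25={t13,t18,t26} A26={t2,t3,t17} A34={t23,t24,t27} A35={t15,t26,t28} A36={t6,t23,t28} A45={t4,t7,t18} A46={t3,t5,t23} A56={t19,t28,t29}
  A123={t25} A126={t17} A134={t27} A145={t7} A156={t19} A235={t26} A245={t18} A246={t3} A346={t23} A356={t28}
C dims 6,15,10; δ0: rk 5, SNF 1^5; δ1: rk 10, SNF 1^9·2
degree 0: 6−5−0 = 1 → Ȟ^0 ≅ Z
degree 1: 15−10−5 = 0 → Ȟ^1 ≅ 0
degree 2: 10−0−10 = 0 plus torsion [2] → Ȟ^2 ≅ Z/2


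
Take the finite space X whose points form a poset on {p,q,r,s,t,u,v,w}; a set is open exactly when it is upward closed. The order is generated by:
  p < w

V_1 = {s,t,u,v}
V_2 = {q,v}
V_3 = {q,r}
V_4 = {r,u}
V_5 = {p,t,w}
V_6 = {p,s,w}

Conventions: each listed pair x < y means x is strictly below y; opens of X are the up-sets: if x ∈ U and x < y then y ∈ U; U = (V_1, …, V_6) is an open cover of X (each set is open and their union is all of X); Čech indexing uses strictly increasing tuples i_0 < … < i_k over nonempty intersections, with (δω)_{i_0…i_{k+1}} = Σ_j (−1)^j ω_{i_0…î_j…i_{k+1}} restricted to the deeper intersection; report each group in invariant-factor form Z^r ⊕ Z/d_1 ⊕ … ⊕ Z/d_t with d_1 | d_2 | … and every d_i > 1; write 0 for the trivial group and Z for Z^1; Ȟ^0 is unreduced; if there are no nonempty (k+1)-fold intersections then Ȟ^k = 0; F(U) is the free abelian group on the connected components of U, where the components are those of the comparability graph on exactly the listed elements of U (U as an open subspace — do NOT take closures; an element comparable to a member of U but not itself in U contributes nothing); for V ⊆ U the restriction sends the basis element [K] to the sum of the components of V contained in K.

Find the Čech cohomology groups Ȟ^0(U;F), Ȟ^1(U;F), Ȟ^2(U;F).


Ȟ^0 = Z^7; Ȟ^1 = 0; Ȟ^2 = 0

nonempty overlaps:
  V12={v} V14={u} V15={t} V16={s} V23={q} V34={r} V56={p,w}
components per intersection:
  V1: {s} {t} {u} {v}
  V2: {q} {v}
  V3: {q} {r}
  V4: {r} {u}
  V5: {p,w} {t}
  V6: {p,w} {s}
  V12: {v}
  V14: {u}
  V15: {t}
  V16: {s}
  V23: {q}
  V34: {r}
  V56: {p,w}
C dims 14,7; δ0: rk 7, SNF 1^7
degree 0: 14−7−0 = 7 → Ȟ^0 ≅ Z^7
degree 1: 7−0−7 = 0 → Ȟ^1 ≅ 0
degree 2: 0−0−0 = 0 → Ȟ^2 ≅ 0


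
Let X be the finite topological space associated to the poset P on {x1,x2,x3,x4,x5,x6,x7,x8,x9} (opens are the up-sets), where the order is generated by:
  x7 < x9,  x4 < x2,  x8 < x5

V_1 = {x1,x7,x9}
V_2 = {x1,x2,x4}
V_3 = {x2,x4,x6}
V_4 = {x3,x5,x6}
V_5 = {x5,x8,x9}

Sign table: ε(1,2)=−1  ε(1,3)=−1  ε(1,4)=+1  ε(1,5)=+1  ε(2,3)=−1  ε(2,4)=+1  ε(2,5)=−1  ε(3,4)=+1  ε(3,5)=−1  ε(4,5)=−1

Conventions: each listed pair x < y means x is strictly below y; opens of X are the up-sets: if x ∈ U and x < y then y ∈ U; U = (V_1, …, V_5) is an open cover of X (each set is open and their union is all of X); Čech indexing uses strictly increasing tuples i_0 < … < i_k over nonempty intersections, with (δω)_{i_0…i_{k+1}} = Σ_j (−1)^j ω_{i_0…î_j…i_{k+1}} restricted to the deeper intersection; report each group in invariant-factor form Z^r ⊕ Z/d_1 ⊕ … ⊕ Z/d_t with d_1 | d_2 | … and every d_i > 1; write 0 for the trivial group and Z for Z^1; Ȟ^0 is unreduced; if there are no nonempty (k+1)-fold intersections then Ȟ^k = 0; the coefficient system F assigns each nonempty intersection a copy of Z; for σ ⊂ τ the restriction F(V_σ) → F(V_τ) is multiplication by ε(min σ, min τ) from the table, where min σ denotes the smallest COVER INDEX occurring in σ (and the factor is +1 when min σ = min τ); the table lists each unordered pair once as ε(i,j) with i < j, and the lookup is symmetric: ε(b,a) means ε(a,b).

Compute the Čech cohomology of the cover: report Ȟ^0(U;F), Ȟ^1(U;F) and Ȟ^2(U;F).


Ȟ^0 = 0; Ȟ^1 = Z/2; Ȟ^2 = 0

nonempty overlaps:
  V12={x1} V15={x9} V23={x2,x4} V34={x6} V45={x5}
C dims 5,5; δ0: rk 5, SNF 1^4·2
degree 0: 5−5−0 = 0 → Ȟ^0 ≅ 0
degree 1: 5−0−5 = 0 plus torsion [2] → Ȟ^1 ≅ Z/2
degree 2: 0−0−0 = 0 → Ȟ^2 ≅ 0


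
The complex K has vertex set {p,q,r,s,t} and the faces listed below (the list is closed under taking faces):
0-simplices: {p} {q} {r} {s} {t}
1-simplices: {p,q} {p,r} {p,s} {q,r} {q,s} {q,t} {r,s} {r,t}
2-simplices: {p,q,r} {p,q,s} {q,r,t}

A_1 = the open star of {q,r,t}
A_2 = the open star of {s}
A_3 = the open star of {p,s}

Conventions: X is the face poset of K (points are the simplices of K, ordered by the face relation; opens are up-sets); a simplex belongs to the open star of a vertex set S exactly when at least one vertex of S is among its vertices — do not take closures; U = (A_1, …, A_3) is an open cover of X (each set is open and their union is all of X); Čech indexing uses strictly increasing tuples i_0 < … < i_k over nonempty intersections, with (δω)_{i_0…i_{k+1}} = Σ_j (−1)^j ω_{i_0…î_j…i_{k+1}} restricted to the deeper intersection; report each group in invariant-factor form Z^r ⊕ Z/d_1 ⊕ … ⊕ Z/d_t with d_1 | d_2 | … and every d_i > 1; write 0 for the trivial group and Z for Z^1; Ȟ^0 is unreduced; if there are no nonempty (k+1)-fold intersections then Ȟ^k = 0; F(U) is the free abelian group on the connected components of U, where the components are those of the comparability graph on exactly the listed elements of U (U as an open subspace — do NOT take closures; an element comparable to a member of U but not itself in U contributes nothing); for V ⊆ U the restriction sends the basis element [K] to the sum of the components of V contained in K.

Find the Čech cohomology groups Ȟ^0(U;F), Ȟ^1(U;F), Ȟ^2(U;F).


intersection data:
  A1={{q},{r},{t},{p,q},{p,r},{q,r},{q,s},{q,t},{r,s},{r,t},{p,q,r},{p,q,s},{q,r,t}} A2={{s},{p,s},{q,s},{r,s},{p,q,s}} A3={{p},{s},{p,q},{p,r},{p,s},{q,s},{r,s},{p,q,r},{p,q,s}}
  A12={{q,s},{r,s},{p,q,s}} A13={{p,q},{p,r},{q,s},{r,s},{p,q,r},{p,q,s}} A23={{s},{p,s},{q,s},{r,s},{p,q,s}}
  A123={{q,s},{r,s},{p,q,s}}
components per intersection:
  A1: {{q},{r},{t},{p,q},{p,r},{q,r},{q,s},{q,t},{r,s},{r,t},{p,q,r},{p,q,s},{q,r,t}}
  A2: {{s},{p,s},{q,s},{r,s},{p,q,s}}
  A3: {{p},{s},{p,q},{p,r},{p,s},{q,s},{r,s},{p,q,r},{p,q,s}}
  A12: {{q,s},{p,q,s}} {{r,s}}
  A13: {{p,q},{p,r},{q,s},{p,q,r},{p,q,s}} {{r,s}}
  A23: {{s},{p,s},{q,s},{r,s},{p,q,s}}
  A123: {{q,s},{p,q,s}} {{r,s}}
C dims 3,5,2; δ0: rk 2, SNF 1^2; δ1: rk 2, SNF 1^2
Ȟ^0 = (3 − 2) − 0 = 1, so Ȟ^0 ≅ Z
Ȟ^1 = (5 − 2) − 2 = 1, so Ȟ^1 ≅ Z
Ȟ^2 = (2 − 0) − 2 = 0, so Ȟ^2 ≅ 0

Ȟ^0(U;F) ≅ Z; Ȟ^1(U;F) ≅ Z; Ȟ^2(U;F) ≅ 0


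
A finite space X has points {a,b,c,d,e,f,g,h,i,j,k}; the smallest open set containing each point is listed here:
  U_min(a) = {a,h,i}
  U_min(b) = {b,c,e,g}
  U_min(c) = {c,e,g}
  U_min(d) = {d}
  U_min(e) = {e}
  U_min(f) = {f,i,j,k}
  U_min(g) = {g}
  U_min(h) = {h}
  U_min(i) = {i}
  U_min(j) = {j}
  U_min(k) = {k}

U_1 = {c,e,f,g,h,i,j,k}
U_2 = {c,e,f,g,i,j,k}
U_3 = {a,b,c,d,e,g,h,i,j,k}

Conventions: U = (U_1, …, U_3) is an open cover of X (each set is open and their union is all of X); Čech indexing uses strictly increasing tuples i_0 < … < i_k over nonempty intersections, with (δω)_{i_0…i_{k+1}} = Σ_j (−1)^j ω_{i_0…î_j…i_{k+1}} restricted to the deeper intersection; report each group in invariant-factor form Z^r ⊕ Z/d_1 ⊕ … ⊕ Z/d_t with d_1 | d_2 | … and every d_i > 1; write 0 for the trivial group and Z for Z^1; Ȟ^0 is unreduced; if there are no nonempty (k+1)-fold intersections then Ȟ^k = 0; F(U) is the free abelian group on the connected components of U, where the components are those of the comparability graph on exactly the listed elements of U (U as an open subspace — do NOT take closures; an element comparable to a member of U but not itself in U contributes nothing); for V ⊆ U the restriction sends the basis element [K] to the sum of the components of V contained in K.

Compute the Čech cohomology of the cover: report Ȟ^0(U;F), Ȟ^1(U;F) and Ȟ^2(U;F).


Ȟ^0 = Z^3,  Ȟ^1 = 0,  Ȟ^2 = 0

nerve of the cover:
  U12={c,e,f,g,i,j,k} U13={c,e,g,h,i,j,k} U23={c,e,g,i,j,k}
  U123={c,e,g,i,j,k}
components per intersection:
  U1: {c,e,g} {f,i,j,k} {h}
  U2: {c,e,g} {f,i,j,k}
  U3: {a,h,i} {b,c,e,g} {d} {j} {k}
  U12: {c,e,g} {f,i,j,k}
  U13: {c,e,g} {h} {i} {j} {k}
  U23: {c,e,g} {i} {j} {k}
  U123: {c,e,g} {i} {j} {k}
C dims 10,11,4; δ0: rk 7, SNF 1^7; δ1: rk 4, SNF 1^4
Ȟ^0 = (10 − 7) − 0 = 3, so Ȟ^0 ≅ Z^3
Ȟ^1 = (11 − 4) − 7 = 0, so Ȟ^1 ≅ 0
Ȟ^2 = (4 − 0) − 4 = 0, so Ȟ^2 ≅ 0


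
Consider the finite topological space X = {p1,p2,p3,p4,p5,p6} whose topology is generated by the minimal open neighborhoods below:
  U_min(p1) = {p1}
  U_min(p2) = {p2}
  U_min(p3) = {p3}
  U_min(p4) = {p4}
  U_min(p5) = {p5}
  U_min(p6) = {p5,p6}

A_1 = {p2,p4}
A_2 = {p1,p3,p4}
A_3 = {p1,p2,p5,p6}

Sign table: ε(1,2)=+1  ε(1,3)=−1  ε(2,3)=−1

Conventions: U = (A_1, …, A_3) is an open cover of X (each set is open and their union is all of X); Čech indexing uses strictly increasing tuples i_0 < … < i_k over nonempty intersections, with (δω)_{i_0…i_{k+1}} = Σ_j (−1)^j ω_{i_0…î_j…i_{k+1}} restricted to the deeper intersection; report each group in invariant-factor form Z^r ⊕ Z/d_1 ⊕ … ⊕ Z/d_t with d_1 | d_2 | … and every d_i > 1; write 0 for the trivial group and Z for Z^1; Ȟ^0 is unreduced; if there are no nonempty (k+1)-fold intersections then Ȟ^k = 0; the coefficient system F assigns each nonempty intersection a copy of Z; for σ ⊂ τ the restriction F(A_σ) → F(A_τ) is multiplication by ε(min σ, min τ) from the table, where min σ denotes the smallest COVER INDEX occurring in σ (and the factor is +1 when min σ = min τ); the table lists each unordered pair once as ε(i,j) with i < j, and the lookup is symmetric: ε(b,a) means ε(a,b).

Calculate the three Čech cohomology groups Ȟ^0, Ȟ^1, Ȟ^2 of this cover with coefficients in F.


intersection data:
  A12={p4} A13={p2} A23={p1}
C dims 3,3; δ0: rk 2, SNF 1^2
Ȟ^0 = (3 − 2) − 0 = 1, so Ȟ^0 ≅ Z
Ȟ^1 = (3 − 0) − 2 = 1, so Ȟ^1 ≅ Z
Ȟ^2 = (0 − 0) − 0 = 0, so Ȟ^2 ≅ 0

Ȟ^0 = Z; Ȟ^1 = Z; Ȟ^2 = 0


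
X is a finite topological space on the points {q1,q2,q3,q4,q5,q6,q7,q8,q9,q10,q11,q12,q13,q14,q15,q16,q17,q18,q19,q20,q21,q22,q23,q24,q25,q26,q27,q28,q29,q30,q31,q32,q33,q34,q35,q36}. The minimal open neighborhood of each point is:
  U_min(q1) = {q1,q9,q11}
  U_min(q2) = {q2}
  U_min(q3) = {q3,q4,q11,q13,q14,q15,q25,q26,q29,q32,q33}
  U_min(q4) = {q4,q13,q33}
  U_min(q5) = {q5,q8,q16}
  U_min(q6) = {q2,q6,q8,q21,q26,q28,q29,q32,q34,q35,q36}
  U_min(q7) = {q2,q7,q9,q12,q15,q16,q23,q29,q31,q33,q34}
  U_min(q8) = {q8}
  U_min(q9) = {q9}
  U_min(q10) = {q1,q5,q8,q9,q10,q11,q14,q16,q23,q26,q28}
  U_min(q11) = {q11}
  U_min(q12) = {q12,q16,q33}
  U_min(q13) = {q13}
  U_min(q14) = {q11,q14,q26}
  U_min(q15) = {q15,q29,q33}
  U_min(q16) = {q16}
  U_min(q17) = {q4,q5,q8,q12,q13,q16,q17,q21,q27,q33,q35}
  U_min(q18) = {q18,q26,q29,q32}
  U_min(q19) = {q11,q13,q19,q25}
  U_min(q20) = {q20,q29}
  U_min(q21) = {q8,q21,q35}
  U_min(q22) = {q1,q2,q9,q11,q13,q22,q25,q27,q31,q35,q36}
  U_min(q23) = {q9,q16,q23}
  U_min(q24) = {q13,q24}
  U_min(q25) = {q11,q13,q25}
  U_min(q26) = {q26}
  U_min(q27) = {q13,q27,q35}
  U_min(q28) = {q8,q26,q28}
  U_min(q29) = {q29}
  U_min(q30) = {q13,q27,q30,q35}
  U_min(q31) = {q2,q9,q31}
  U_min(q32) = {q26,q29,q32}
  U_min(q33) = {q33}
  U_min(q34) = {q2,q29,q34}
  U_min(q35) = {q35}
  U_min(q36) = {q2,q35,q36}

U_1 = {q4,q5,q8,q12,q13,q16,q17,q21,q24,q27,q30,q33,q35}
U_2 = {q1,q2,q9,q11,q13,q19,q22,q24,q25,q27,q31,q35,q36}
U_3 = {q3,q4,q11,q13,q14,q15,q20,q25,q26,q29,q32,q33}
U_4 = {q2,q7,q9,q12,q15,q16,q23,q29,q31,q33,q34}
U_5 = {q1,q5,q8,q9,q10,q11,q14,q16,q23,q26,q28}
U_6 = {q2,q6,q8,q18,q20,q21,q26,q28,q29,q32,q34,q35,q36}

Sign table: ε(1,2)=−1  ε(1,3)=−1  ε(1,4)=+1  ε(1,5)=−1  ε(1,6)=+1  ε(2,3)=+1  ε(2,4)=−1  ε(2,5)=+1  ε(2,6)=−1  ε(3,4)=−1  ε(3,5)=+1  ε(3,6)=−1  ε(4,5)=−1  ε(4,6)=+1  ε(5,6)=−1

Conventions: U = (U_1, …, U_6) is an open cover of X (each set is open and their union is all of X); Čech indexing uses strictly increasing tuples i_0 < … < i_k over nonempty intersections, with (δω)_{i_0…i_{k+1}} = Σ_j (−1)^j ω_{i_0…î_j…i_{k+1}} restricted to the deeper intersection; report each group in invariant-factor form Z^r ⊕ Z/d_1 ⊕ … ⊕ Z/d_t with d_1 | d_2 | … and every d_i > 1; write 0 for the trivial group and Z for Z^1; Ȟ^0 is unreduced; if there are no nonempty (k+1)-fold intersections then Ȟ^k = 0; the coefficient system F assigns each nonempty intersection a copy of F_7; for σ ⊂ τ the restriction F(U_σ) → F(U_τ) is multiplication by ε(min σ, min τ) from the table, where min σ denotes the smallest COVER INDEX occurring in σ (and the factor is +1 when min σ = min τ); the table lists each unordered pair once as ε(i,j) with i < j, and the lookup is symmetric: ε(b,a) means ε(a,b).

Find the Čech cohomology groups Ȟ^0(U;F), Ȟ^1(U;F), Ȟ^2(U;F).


Ȟ^0(U;F) ≅ Z/7,  Ȟ^1(U;F) ≅ 0,  Ȟ^2(U;F) ≅ 0

nonempty overlaps:
  U12={q13,q24,q27,q35} U13={q4,q13,q33} U14={q12,q16,q33} U15={q5,q8,q16} U16={q8,q21,q35} U23={q11,q13,q25} U24={q2,q9,q31} U25={q1,q9,q11} U26={q2,q35,q36} U34={q15,q29,q33} U35={q11,q14,q26} U36={q20,q26,q29,q32} U45={q9,q16,q23} U46={q2,q29,q34} U56={q8,q26,q28}
  U123={q13} U126={q35} U134={q33} U145={q16} U156={q8} U235={q11} U245={q9} U246={q2} U346={q29} U356={q26}
C dims 6,15,10; δ0: rk_F7 5; δ1: rk_F7 10
degree 0: 6−5−0 = 1 → Ȟ^0 ≅ Z/7
degree 1: 15−10−5 = 0 → Ȟ^1 ≅ 0
degree 2: 10−0−10 = 0 → Ȟ^2 ≅ 0


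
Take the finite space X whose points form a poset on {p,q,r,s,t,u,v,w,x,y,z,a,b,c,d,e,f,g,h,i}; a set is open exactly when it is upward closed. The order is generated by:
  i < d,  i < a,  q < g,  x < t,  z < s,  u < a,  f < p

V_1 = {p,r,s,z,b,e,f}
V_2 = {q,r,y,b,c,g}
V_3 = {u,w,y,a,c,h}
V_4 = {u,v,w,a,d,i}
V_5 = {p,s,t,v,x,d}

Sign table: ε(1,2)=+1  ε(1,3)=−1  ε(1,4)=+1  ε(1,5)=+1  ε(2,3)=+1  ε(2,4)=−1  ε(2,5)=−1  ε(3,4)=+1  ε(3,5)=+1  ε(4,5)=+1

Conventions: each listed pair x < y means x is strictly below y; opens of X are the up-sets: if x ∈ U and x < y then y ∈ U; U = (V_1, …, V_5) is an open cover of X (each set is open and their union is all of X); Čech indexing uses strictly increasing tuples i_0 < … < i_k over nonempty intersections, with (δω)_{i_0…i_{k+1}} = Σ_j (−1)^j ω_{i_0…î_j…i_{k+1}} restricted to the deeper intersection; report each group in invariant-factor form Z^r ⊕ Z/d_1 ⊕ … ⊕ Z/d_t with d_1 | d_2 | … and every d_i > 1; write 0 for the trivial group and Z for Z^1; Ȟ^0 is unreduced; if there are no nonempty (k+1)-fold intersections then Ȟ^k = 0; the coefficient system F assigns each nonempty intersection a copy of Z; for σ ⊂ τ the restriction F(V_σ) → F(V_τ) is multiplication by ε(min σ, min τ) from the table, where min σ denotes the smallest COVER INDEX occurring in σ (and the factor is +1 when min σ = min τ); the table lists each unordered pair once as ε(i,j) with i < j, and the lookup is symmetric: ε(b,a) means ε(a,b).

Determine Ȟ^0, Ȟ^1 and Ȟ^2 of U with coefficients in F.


Ȟ^0 ≅ Z,  Ȟ^1 ≅ Z,  Ȟ^2 ≅ 0

nonempty overlaps:
  V12={r,b} V15={p,s} V23={y,c} V34={u,w,a} V45={v,d}
C dims 5,5; δ0: rk 4, SNF 1^4
degree 0: 5−4−0 = 1 → Ȟ^0 ≅ Z
degree 1: 5−0−4 = 1 → Ȟ^1 ≅ Z
degree 2: 0−0−0 = 0 → Ȟ^2 ≅ 0


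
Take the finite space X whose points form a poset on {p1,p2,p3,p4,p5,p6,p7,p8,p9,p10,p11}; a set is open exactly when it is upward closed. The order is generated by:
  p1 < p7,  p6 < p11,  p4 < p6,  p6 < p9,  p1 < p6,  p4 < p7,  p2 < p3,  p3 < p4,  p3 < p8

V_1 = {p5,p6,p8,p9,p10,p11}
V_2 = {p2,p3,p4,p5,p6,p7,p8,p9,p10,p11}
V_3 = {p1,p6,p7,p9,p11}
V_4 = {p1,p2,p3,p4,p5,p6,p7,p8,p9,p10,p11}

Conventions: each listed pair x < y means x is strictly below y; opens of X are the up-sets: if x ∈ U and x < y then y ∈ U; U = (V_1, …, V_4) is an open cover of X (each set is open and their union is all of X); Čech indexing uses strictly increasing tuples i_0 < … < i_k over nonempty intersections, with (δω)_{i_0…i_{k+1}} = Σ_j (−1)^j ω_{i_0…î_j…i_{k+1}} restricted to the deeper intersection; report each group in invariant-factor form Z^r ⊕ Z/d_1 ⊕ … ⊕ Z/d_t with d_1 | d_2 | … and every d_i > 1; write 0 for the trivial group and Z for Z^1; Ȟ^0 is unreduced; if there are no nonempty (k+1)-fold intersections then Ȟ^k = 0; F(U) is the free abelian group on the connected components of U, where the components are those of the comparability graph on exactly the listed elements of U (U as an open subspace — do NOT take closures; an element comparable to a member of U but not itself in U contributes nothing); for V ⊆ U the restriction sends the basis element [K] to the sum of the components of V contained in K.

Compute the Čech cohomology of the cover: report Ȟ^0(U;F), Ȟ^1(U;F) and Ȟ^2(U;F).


Ȟ^0 ≅ Z^3; Ȟ^1 ≅ 0; Ȟ^2 ≅ 0

nonempty intersections:
  V12={p5,p6,p8,p9,p10,p11} V13={p6,p9,p11} V14={p5,p6,p8,p9,p10,p11} V23={p6,p7,p9,p11} V24={p2,p3,p4,p5,p6,p7,p8,p9,p10,p11} V34={p1,p6,p7,p9,p11}
  V123={p6,p9,p11} V124={p5,p6,p8,p9,p10,p11} V134={p6,p9,p11} V234={p6,p7,p9,p11}
  V1234={p6,p9,p11}
components per intersection:
  V1: {p5} {p6,p9,p11} {p8} {p10}
  V2: {p2,p3,p4,p6,p7,p8,p9,p11} {p5} {p10}
  V3: {p1,p6,p7,p9,p11}
  V4: {p1,p2,p3,p4,p6,p7,p8,p9,p11} {p5} {p10}
  V12: {p5} {p6,p9,p11} {p8} {p10}
  V13: {p6,p9,p11}
  V14: {p5} {p6,p9,p11} {p8} {p10}
  V23: {p6,p9,p11} {p7}
  V24: {p2,p3,p4,p6,p7,p8,p9,p11} {p5} {p10}
  V34: {p1,p6,p7,p9,p11}
  V123: {p6,p9,p11}
  V124: {p5} {p6,p9,p11} {p8} {p10}
  V134: {p6,p9,p11}
  V234: {p6,p9,p11} {p7}
  V1234: {p6,p9,p11}
C dims 11,15,8,1; δ0: rk 8, SNF 1^8; δ1: rk 7, SNF 1^7; δ2: rk 1, SNF 1^1
Ȟ^0: (11−8)−0=3 ⇒ Z^3
Ȟ^1: (15−7)−8=0 ⇒ 0
Ȟ^2: (8−1)−7=0 ⇒ 0


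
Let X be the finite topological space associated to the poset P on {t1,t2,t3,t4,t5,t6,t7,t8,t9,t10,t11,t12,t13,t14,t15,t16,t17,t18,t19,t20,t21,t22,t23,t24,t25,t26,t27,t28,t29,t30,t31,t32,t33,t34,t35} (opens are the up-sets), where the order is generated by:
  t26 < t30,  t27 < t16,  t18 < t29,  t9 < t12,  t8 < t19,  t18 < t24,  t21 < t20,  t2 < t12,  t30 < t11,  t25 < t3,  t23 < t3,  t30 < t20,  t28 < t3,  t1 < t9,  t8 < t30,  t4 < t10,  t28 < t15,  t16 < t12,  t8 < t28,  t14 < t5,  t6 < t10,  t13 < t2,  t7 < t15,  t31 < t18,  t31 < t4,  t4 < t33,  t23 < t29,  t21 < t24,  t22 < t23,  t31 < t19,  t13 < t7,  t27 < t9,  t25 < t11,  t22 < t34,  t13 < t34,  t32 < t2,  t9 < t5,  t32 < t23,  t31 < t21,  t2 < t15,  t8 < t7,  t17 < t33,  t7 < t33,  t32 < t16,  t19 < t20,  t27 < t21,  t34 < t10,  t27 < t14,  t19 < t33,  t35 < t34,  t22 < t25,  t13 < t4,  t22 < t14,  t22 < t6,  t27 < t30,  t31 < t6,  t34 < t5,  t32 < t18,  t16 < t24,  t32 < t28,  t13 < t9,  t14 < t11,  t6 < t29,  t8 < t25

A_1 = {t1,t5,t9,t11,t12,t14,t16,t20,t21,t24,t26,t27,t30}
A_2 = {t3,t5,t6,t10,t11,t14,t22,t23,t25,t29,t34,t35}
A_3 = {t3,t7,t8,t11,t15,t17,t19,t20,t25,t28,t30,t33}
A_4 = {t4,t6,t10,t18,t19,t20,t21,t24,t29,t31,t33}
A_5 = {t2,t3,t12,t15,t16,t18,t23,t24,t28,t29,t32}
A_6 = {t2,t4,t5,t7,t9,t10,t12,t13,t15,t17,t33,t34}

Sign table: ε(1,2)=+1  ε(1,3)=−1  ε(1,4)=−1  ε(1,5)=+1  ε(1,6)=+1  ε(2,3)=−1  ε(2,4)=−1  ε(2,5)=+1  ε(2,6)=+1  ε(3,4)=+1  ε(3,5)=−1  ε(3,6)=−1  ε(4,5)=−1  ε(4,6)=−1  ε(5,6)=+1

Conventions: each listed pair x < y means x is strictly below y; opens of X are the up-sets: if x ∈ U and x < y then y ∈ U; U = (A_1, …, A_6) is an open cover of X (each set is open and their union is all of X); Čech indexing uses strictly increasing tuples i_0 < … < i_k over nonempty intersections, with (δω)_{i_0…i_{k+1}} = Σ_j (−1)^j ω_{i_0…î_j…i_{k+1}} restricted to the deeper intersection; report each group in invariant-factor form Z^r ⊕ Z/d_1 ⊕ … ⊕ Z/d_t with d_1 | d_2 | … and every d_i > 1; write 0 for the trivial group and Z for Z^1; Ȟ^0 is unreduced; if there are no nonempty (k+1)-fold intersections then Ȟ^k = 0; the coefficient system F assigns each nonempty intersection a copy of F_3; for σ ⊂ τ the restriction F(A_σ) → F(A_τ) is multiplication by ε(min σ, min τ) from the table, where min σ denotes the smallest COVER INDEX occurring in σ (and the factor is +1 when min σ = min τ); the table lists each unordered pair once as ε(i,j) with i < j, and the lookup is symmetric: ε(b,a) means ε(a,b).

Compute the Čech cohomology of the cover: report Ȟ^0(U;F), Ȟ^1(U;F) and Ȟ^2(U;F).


Ȟ^0 ≅ Z/3, Ȟ^1 ≅ 0 and Ȟ^2 ≅ 0

intersection data:
  A12={t5,t11,t14} A13={t11,t20,t30} A14={t20,t21,t24} A15={t12,t16,t24} A16={t5,t9,t12} A23={t3,t11,t25} A24={t6,t10,t29} A25={t3,t23,t29} A26={t5,t10,t34} A34={t19,t20,t33} A35={t3,t15,t28} A36={t7,t15,t17,t33} A45={t18,t24,t29} A46={t4,t10,t33} A56={t2,t12,t15}
  A123={t11} A126={t5} A134={t20} A145={t24} A156={t12} A235={t3} A245={t29} A246={t10} A346={t33} A356={t15}
C dims 6,15,10; δ0: rk_F3 5; δ1: rk_F3 10
Ȟ^0 = (6 − 5) − 0 = 1, so Ȟ^0 ≅ Z/3
Ȟ^1 = (15 − 10) − 5 = 0, so Ȟ^1 ≅ 0
Ȟ^2 = (10 − 0) − 10 = 0, so Ȟ^2 ≅ 0


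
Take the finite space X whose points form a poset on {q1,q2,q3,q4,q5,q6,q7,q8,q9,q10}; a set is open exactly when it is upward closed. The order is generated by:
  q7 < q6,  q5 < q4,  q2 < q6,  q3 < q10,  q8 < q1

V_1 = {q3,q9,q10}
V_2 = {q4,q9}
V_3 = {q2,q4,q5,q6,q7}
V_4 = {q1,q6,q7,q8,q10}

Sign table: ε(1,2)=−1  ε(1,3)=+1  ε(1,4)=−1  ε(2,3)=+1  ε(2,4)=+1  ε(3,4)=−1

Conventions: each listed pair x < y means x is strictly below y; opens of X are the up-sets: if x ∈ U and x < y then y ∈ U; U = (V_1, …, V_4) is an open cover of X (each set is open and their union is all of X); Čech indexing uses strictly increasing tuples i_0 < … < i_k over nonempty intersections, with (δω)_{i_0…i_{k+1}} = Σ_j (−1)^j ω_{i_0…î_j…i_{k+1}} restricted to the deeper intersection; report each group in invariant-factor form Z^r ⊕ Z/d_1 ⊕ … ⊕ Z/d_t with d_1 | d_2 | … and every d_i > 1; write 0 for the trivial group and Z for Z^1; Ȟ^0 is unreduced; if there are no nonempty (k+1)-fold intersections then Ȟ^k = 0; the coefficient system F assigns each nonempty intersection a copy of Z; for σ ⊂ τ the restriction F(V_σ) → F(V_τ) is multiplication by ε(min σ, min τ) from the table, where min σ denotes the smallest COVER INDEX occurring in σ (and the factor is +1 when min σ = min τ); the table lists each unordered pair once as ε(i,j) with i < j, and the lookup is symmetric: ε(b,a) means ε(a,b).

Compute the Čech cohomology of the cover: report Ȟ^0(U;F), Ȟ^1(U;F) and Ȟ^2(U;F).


nonempty intersections:
  V12={q9} V14={q10} V23={q4} V34={q6,q7}
C dims 4,4; δ0: rk 4, SNF 1^3·2
Ȟ^0: (4−4)−0=0 ⇒ 0
Ȟ^1: (4−0)−4=0 plus torsion [2] ⇒ Z/2
Ȟ^2: (0−0)−0=0 ⇒ 0

Ȟ^0(U;F) ≅ 0, Ȟ^1(U;F) ≅ Z/2, Ȟ^2(U;F) ≅ 0


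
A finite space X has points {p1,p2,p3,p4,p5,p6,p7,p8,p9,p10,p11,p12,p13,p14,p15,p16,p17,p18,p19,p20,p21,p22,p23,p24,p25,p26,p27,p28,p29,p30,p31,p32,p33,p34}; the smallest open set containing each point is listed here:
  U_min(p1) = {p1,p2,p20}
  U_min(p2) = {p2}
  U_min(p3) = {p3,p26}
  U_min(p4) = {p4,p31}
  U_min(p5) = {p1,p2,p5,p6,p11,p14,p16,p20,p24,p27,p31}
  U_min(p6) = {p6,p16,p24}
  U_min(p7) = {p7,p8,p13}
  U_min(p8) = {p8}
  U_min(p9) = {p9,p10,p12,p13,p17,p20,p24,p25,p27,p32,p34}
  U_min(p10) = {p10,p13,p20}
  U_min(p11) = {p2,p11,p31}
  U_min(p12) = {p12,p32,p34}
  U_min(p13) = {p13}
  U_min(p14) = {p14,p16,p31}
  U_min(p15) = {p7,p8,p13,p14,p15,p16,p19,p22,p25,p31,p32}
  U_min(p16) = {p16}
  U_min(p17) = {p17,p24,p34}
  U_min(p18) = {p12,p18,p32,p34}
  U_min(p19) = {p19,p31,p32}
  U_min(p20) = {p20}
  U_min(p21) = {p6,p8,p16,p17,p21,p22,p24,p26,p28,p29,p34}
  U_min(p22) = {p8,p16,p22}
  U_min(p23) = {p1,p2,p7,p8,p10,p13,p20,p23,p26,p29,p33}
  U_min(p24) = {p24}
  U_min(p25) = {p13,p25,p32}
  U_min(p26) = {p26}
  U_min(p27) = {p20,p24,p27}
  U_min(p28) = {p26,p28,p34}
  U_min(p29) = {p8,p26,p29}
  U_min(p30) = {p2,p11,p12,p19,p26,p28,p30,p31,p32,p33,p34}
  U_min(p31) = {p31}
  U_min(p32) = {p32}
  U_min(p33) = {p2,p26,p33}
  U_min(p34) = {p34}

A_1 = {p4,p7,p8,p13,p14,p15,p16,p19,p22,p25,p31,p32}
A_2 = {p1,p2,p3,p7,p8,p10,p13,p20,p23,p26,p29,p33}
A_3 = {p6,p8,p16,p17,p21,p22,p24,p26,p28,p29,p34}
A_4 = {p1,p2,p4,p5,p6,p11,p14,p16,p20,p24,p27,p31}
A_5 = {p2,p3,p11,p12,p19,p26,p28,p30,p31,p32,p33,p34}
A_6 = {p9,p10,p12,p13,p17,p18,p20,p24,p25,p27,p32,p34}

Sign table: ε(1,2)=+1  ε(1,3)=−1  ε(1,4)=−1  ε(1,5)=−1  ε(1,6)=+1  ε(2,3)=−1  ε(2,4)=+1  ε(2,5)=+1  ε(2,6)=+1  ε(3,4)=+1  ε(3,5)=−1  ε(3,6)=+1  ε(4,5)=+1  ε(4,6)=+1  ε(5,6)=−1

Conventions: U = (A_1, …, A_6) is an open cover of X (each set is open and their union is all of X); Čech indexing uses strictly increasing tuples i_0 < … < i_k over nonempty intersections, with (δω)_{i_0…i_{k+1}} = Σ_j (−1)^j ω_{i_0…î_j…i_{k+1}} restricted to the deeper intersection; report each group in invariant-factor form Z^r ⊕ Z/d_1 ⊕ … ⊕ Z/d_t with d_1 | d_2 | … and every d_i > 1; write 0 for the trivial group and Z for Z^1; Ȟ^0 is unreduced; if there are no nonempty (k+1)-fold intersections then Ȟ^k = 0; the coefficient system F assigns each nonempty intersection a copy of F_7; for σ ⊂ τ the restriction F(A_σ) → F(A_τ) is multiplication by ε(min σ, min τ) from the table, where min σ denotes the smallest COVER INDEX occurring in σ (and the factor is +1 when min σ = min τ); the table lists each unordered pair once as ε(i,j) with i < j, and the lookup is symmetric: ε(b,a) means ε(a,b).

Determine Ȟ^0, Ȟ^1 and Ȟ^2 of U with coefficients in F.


Ȟ^0 ≅ 0, Ȟ^1 ≅ 0, Ȟ^2 ≅ Z/7

nerve simplices:
  A12={p7,p8,p13} A13={p8,p16,p22} A14={p4,p14,p16,p31} A15={p19,p31,p32} A16={p13,p25,p32} A23={p8,p26,p29} A24={p1,p2,p20} A25={p2,p3,p26,p33} A26={p10,p13,p20} A34={p6,p16,p24} A35={p26,p28,p34} A36={p17,p24,p34} A45={p2,p11,p31} A46={p20,p24,p27} A56={p12,p32,p34}
  A123={p8} A126={p13} A134={p16} A145={p31} A156={p32} A235={p26} A245={p2} A246={p20} A346={p24} A356={p34}
C dims 6,15,10; δ0: rk_F7 6; δ1: rk_F7 9
degree 0: 6−6−0 = 0 → Ȟ^0 ≅ 0
degree 1: 15−9−6 = 0 → Ȟ^1 ≅ 0
degree 2: 10−0−9 = 1 → Ȟ^2 ≅ Z/7


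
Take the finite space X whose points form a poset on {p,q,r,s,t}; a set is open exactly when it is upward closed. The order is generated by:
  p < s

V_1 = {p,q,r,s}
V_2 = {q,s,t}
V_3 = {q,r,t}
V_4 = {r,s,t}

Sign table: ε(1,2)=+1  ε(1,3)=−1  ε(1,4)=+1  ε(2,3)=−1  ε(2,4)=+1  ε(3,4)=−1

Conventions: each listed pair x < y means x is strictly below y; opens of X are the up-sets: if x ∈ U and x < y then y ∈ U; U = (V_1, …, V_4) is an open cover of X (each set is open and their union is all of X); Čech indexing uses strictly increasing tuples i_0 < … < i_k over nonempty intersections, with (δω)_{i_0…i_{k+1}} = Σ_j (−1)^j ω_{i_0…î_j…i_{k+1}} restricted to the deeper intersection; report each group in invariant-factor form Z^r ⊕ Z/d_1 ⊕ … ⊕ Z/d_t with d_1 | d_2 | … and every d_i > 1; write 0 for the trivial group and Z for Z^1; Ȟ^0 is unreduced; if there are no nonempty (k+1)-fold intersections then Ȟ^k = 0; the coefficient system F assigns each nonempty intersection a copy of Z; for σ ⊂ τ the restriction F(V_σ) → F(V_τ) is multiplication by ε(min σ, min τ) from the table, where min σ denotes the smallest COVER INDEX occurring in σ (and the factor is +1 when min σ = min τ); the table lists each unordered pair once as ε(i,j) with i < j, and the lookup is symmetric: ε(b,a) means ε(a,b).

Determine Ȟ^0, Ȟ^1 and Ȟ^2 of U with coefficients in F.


cover nerve:
  V12={q,s} V13={q,r} V14={r,s} V23={q,t} V24={s,t} V34={r,t}
  V123={q} V124={s} V134={r} V234={t}
C dims 4,6,4; δ0: rk 3, SNF 1^3; δ1: rk 3, SNF 1^3
Ȟ^0: (4−3)−0=1 ⇒ Z
Ȟ^1: (6−3)−3=0 ⇒ 0
Ȟ^2: (4−0)−3=1 ⇒ Z

Ȟ^0 = Z, Ȟ^1 = 0, Ȟ^2 = Z


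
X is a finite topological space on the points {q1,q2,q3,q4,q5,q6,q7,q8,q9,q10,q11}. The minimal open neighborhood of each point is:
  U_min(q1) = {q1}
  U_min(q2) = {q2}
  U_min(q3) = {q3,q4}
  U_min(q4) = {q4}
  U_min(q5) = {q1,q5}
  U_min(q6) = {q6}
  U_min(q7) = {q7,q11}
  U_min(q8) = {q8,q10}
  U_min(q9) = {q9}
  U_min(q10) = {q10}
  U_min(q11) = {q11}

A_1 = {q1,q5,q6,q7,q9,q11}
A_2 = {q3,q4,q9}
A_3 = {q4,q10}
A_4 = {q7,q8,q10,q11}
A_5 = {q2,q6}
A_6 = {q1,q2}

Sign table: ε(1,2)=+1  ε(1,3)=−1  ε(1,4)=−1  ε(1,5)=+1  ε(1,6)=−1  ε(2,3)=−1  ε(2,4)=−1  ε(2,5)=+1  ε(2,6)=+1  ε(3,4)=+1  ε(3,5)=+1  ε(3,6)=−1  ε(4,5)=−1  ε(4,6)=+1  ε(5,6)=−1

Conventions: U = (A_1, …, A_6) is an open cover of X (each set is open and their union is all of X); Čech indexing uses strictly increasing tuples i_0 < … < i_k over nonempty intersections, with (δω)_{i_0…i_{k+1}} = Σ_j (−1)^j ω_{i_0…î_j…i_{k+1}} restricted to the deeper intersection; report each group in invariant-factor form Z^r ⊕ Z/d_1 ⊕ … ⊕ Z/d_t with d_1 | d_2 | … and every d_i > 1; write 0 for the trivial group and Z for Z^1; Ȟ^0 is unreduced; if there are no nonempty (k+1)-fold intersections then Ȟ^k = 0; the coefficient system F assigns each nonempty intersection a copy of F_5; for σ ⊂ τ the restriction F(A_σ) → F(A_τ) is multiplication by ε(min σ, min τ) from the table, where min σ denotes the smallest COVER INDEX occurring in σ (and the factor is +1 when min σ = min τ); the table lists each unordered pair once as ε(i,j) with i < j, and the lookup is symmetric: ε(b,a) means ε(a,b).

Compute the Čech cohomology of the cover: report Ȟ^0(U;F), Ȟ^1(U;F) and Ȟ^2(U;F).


Ȟ^0(U;F) ≅ Z/5; Ȟ^1(U;F) ≅ Z/5 ⊕ Z/5; Ȟ^2(U;F) ≅ 0

intersection data:
  A12={q9} A14={q7,q11} A15={q6} A16={q1} A23={q4} A34={q10} A56={q2}
C dims 6,7; δ0: rk_F5 5
Ȟ^0 = (6 − 5) − 0 = 1, so Ȟ^0 ≅ Z/5
Ȟ^1 = (7 − 0) − 5 = 2, so Ȟ^1 ≅ Z/5 ⊕ Z/5
Ȟ^2 = (0 − 0) − 0 = 0, so Ȟ^2 ≅ 0
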